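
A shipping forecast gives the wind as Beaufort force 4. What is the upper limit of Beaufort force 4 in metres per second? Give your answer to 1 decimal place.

7.9 m/s

Beaufort 4 (moderate breeze) spans 5.5–7.9 m/s.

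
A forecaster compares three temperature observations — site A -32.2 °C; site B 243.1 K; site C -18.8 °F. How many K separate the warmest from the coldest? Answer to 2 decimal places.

3.98 K

site B: 243.1 K = -30.050 °C.
site C: -18.8 °F = -28.222 °C.
Spread: (-28.222) − (-32.200) = 3.978 °C.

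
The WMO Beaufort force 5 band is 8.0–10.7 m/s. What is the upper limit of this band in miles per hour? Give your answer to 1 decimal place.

8.0–10.7 m/s × 2.237 = 17.9–23.9 mph.

23.9 mph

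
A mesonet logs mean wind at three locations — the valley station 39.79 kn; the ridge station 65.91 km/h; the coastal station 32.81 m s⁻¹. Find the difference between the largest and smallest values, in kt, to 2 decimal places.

the ridge station: 65.91 km/h = 35.5886 kt.
the coastal station: 32.81 m/s = 63.7775 kt.
Spread: 63.7775 − 35.5886 = 28.19 kt.

28.19 kt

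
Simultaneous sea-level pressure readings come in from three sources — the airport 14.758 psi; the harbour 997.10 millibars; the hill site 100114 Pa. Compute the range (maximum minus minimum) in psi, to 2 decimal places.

0.30 psi

the harbour: 997.10 mb = 14.4617 psi.
the hill site: 100114 Pa = 14.5203 psi.
Spread: 14.7580 − 14.4617 = 0.30 psi.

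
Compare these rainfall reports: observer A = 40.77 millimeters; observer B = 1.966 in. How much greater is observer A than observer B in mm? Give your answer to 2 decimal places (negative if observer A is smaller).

observer B: 1.966 in = 49.9364 mm.
Difference: 40.7700 − 49.9364 = -9.17 mm.

-9.17 mm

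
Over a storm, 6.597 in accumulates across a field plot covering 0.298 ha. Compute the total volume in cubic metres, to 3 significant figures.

499 cubic metres

Depth: 6.597 in × 25.4 = 167.5638 mm.
Area: 0.298 ha = 2980 m².
1 mm over 1 m² is 1 L, so volume = 167.5638 × 2980 = 499340.12 L = 499 m³.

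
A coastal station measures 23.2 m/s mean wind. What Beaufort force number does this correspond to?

Beaufort force 9

23.2 m/s lies in the Beaufort 9 band (strong gale, 20.8–24.4 m/s).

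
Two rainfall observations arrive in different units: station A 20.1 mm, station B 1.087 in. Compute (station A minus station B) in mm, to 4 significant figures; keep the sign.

-7.510 mm

station B: 1.087 in = 27.60980 mm.
Difference: 20.10000 − 27.60980 = -7.510 mm.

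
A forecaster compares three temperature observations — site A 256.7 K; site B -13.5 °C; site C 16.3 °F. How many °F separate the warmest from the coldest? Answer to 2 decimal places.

13.91 °F

site A: 256.7 K = -16.450 °C.
site C: 16.3 °F = -8.722 °C.
Spread: (-8.722) − (-16.450) = 7.728 °C = 13.91 °F.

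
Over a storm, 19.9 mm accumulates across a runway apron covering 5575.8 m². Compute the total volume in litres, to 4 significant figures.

1 mm over 1 m² is 1 L, so volume = 19.9 × 5575.8 = 110958.42 L ≈ 111000 L.

111000 litres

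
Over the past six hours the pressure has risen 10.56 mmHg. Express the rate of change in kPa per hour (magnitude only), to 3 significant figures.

0.235 kPa per hour

10.56 mmHg / 6 h × 0.133322 kPa/mmHg = 0.235 kPa/h.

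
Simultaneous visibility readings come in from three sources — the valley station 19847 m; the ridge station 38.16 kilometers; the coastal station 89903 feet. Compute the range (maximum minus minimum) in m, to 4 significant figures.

the ridge station: 38.16 km = 38160.00 m.
the coastal station: 89903 ft = 27402.43 m.
Spread: 38160.00 − 19847.00 = 18310 m.

18310 m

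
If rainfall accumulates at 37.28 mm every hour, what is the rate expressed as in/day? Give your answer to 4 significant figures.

35.23 in/day

37.28 mm/hour × 0.0393701 in/mm × 24 hour/day = 35.23 in/day.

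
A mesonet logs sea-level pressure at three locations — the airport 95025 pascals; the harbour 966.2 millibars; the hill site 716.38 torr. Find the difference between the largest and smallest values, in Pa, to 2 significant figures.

the harbour: 966.2 mb = 96620.00 Pa.
the hill site: 716.38 mmHg = 95509.49 Pa.
Spread: 96620.00 − 95025.00 = 1600 Pa.

1600 Pa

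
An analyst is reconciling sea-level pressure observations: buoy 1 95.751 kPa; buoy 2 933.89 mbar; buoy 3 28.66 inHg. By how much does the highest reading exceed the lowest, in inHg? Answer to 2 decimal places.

buoy 1: 95.751 kPa = 28.2753 inHg.
buoy 2: 933.89 mb = 27.5778 inHg.
Spread: 28.6600 − 27.5778 = 1.08 inHg.

1.08 inHg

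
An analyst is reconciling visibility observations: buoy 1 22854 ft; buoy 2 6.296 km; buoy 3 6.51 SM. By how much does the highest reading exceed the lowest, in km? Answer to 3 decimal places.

4.181 km

buoy 1: 22854 ft = 6.96590 km.
buoy 3: 6.51 SM = 10.47683 km.
Spread: 10.47683 − 6.29600 = 4.181 km.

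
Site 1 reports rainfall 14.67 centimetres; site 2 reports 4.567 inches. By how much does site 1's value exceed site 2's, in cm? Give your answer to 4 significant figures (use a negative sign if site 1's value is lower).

3.070 cm

site 2: 4.567 in = 11.60018 cm.
Difference: 14.67000 − 11.60018 = 3.070 cm.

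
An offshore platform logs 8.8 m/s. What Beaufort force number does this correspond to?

Beaufort force 5

8.8 m/s lies in the Beaufort 5 band (fresh breeze, 8.0–10.7 m/s).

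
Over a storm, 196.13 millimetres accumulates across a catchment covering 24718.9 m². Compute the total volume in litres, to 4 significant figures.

1 mm over 1 m² is 1 L, so volume = 196.13 × 24718.9 = 4848117.9 L ≈ 4848000 L.

4848000 litres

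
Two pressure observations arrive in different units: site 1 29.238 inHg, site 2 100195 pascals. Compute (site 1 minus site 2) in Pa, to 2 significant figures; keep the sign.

-1200 Pa

site 1: 29.238 inHg = 99011.24 Pa.
Difference: 99011.24 − 100195.00 = -1200 Pa.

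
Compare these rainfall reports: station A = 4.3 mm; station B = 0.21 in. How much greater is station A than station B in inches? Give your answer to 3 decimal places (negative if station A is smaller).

-0.041 in

station A: 4.3 mm = 0.16929 in.
Difference: 0.16929 − 0.21000 = -0.041 in.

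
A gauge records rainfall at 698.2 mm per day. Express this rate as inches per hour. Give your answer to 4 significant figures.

698.2 mm/day × 0.0393701 in/mm × 0.0416667 day/hour = 1.145 in/hour.

1.145 in/hour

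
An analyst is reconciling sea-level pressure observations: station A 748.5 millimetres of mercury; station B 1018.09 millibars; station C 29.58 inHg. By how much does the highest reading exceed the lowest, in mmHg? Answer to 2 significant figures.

station B: 1018.09 mb = 763.63 mmHg.
station C: 29.58 inHg = 751.33 mmHg.
Spread: 763.63 − 748.50 = 15 mmHg.

15 mmHg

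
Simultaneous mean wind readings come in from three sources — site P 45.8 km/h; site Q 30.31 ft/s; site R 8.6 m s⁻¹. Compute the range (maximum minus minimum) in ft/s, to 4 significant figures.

site P: 45.8 km/h = 41.7396 ft/s.
site R: 8.6 m/s = 28.2152 ft/s.
Spread: 41.7396 − 28.2152 = 13.52 ft/s.

13.52 ft/s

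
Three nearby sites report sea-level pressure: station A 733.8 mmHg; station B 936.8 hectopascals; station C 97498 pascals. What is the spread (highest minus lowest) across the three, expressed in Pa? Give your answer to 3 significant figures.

4150 Pa

station A: 733.8 mmHg = 97831.97 Pa.
station B: 936.8 hPa = 93680.00 Pa.
Spread: 97831.97 − 93680.00 = 4150 Pa.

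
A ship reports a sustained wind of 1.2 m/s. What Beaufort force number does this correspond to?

Beaufort force 1

1.2 m/s lies in the Beaufort 1 band (light air, 0.3–1.5 m/s).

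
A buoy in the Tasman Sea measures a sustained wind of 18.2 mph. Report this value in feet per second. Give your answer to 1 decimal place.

26.7 ft/s

1 mph = 1.46667 ft/s, so 18.2 × 1.46667 = 26.7 ft/s.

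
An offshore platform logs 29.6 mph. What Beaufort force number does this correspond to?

Beaufort force 6

29.6 mph = 13.2 m/s, which is Beaufort 6 (strong breeze, 10.8–13.8 m/s).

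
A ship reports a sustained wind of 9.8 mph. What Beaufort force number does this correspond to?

Beaufort force 3

9.8 mph = 4.4 m/s, which is Beaufort 3 (gentle breeze, 3.4–5.4 m/s).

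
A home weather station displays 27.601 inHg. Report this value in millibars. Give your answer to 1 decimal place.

1 inHg = 33.8639 mb, so 27.601 × 33.8639 = 934.7 mb.

934.7 mb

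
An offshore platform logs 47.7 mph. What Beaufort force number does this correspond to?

47.7 mph = 21.3 m/s, which is Beaufort 9 (strong gale, 20.8–24.4 m/s).

Beaufort force 9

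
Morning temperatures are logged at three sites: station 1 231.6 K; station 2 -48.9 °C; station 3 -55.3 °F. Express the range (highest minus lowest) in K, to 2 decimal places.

7.35 K

station 1: 231.6 K = -41.550 °C.
station 3: -55.3 °F = -48.500 °C.
Spread: (-41.550) − (-48.900) = 7.350 °C.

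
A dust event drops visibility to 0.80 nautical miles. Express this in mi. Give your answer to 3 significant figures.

0.921 SM

1 nmi = 1.15078 SM, so 0.80 × 1.15078 = 0.921 SM.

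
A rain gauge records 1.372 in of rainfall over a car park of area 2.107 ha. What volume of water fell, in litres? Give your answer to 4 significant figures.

734300 litres

Depth: 1.372 in × 25.4 = 34.8488 mm.
Area: 2.107 ha = 21070 m².
1 mm over 1 m² is 1 L, so volume = 34.8488 × 21070 = 734264.22 L ≈ 734300 L.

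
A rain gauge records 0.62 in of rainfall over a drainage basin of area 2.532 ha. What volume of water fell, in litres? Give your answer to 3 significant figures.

399000 litres

Depth: 0.62 in × 25.4 = 15.748 mm.
Area: 2.532 ha = 25320 m².
1 mm over 1 m² is 1 L, so volume = 15.748 × 25320 = 398739.36 L ≈ 399000 L.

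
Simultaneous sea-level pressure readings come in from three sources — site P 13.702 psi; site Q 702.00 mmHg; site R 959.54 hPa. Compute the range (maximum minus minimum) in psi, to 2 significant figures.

site Q: 702.00 mmHg = 13.5744 psi.
site R: 959.54 hPa = 13.9170 psi.
Spread: 13.9170 − 13.5744 = 0.34 psi.

0.34 psi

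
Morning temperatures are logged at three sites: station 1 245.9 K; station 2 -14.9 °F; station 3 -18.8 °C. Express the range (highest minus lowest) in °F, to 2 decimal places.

station 1: 245.9 K = -27.250 °C.
station 2: -14.9 °F = -26.056 °C.
Spread: (-18.800) − (-27.250) = 8.450 °C = 15.21 °F.

15.21 °F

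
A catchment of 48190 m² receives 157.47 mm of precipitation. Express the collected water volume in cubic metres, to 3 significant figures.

7590 cubic metres

1 mm over 1 m² is 1 L, so volume = 157.47 × 48190 = 7588479.3 L = 7590 m³.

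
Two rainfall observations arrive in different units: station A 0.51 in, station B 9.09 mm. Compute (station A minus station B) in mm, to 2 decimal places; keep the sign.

station A: 0.51 in = 12.9540 mm.
Difference: 12.9540 − 9.0900 = 3.86 mm.

3.86 mm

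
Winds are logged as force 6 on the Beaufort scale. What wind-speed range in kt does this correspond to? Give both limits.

Beaufort 6 (strong breeze) spans 22–27 knots.

22 to 27 kt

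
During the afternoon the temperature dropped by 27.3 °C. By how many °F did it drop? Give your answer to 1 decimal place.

49.1 °F

For a temperature change the 32° offset cancels: Δ°F = 27.3 × 1.8 = 49.1 °F.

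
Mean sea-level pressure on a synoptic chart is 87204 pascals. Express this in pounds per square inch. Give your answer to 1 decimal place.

1 Pa = 0.000145038 psi, so 87204 × 0.000145038 = 12.6 psi.

12.6 psi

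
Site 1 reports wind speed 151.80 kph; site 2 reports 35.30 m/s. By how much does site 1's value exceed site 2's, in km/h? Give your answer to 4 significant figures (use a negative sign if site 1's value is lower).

24.72 km/h

site 2: 35.30 m/s = 127.0800 km/h.
Difference: 151.8000 − 127.0800 = 24.72 km/h.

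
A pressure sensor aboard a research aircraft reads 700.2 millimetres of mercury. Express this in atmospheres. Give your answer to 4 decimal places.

0.9213 atm

1 mmHg = 0.00131579 atm, so 700.2 × 0.00131579 = 0.9213 atm.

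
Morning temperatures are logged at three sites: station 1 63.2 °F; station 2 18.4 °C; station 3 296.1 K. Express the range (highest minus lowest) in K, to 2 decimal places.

5.62 K

station 1: 63.2 °F = 17.333 °C.
station 3: 296.1 K = 22.950 °C.
Spread: 22.950 − 17.333 = 5.617 °C.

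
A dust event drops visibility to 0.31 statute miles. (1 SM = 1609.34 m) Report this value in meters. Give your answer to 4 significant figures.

498.9 m

1 SM = 1609.34 m, so 0.31 × 1609.34 = 498.9 m.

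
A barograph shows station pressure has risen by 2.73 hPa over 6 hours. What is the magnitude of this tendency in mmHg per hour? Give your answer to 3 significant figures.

2.73 hPa / 6 h × 0.750062 mmHg/hPa = 0.341 mmHg/h.

0.341 mmHg per hour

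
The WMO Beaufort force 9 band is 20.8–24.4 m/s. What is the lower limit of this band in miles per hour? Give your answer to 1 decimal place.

20.8–24.4 m/s × 2.237 = 46.5–54.6 mph.

46.5 mph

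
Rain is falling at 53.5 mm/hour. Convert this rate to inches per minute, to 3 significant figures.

53.5 mm/hour × 0.0393701 in/mm × 0.0166667 hour/minute = 0.0351 in/minute.

0.0351 in/minute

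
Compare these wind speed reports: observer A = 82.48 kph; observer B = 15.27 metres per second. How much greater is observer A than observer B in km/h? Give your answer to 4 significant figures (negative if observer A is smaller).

observer B: 15.27 m/s = 54.9720 km/h.
Difference: 82.4800 − 54.9720 = 27.51 km/h.

27.51 km/h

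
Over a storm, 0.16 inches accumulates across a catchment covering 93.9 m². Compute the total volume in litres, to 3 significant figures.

Depth: 0.16 in × 25.4 = 4.064 mm.
1 mm over 1 m² is 1 L, so volume = 4.064 × 93.9 = 381.6096 L ≈ 382 L.

382 litres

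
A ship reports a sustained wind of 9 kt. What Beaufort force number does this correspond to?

9 kt lies in the Beaufort 3 band (gentle breeze, 7–10 kt).

Beaufort force 3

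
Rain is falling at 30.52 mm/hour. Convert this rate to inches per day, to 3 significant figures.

30.52 mm/hour × 0.0393701 in/mm × 24 hour/day = 28.8 in/day.

28.8 in/day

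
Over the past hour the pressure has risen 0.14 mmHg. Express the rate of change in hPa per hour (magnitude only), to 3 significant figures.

0.187 hPa per hour

0.14 mmHg / 1 h × 1.33322 hPa/mmHg = 0.187 hPa/h.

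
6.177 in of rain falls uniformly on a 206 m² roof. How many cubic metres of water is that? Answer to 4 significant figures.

32.32 cubic metres

Depth: 6.177 in × 25.4 = 156.8958 mm.
1 mm over 1 m² is 1 L, so volume = 156.8958 × 206 = 32320.535 L = 32.32 m³.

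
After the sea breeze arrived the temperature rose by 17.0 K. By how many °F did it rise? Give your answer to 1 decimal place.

Converting a difference, only the 9/5 scale factor applies: Δ°F = 17.0 × 1.8 = 30.6 °F.

30.6 °F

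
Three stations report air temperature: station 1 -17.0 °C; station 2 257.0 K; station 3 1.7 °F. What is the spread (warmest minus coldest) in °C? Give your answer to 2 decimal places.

station 2: 257.0 K = -16.150 °C.
station 3: 1.7 °F = -16.833 °C.
Spread: (-16.150) − (-17.000) = 0.850 °C.

0.85 °C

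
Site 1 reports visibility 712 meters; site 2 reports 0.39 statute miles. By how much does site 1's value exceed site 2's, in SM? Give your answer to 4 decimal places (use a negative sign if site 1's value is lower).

0.0524 SM

site 1: 712 m = 0.442416 SM.
Difference: 0.442416 − 0.390000 = 0.0524 SM.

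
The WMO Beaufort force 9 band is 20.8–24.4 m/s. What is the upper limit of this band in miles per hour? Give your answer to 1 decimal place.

20.8–24.4 m/s × 2.237 = 46.5–54.6 mph.

54.6 mph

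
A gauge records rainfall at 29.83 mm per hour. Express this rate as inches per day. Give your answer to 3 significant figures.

28.2 in/day

29.83 mm/hour × 0.0393701 in/mm × 24 hour/day = 28.2 in/day.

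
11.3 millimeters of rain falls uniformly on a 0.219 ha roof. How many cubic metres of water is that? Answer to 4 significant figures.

24.75 cubic metres

Area: 0.219 ha = 2190 m².
1 mm over 1 m² is 1 L, so volume = 11.3 × 2190 = 24747 L = 24.75 m³.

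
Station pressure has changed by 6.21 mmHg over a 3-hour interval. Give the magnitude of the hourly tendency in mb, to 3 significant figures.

6.21 mmHg / 3 h × 1.33322 mb/mmHg = 2.76 mb/h.

2.76 mb per hour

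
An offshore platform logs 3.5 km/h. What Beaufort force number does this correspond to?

3.5 km/h = 1.0 m/s, which is Beaufort 1 (light air, 0.3–1.5 m/s).

Beaufort force 1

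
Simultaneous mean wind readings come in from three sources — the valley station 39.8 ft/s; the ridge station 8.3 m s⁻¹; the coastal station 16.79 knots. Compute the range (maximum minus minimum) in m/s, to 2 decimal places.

the valley station: 39.8 ft/s = 12.1310 m/s.
the coastal station: 16.79 kt = 8.6375 m/s.
Spread: 12.1310 − 8.3000 = 3.83 m/s.

3.83 m/s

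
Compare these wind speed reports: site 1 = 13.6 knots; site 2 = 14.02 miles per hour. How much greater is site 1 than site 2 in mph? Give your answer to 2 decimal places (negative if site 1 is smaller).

1.63 mph

site 1: 13.6 kt = 15.6506 mph.
Difference: 15.6506 − 14.0200 = 1.63 mph.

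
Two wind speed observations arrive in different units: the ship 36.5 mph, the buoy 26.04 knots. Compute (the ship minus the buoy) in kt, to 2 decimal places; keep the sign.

the ship: 36.5 mph = 31.7176 kt.
Difference: 31.7176 − 26.0400 = 5.68 kt.

5.68 kt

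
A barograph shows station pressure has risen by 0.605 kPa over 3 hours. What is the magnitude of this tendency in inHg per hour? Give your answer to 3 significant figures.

0.0596 inHg per hour

0.605 kPa / 3 h × 0.2953 inHg/kPa = 0.0596 inHg/h.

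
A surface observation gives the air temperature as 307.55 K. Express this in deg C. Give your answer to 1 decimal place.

°C = 307.55 − 273.15 = 34.4 °C.

34.4 °C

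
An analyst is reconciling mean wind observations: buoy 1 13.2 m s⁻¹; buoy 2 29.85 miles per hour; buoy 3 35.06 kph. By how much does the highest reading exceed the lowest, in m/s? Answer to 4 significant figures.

3.605 m/s

buoy 2: 29.85 mph = 13.34414 m/s.
buoy 3: 35.06 km/h = 9.73889 m/s.
Spread: 13.34414 − 9.73889 = 3.605 m/s.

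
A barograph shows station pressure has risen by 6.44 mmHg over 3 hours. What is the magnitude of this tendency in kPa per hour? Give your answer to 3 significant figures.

0.286 kPa per hour

6.44 mmHg / 3 h × 0.133322 kPa/mmHg = 0.286 kPa/h.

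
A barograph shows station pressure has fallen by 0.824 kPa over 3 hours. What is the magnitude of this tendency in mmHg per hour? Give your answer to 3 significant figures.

0.824 kPa / 3 h × 7.50062 mmHg/kPa = 2.06 mmHg/h.

2.06 mmHg per hour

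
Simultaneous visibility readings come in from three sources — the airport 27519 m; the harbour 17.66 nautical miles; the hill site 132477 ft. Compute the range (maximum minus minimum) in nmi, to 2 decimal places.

the airport: 27519 m = 14.8591 nmi.
the hill site: 132477 ft = 21.8029 nmi.
Spread: 21.8029 − 14.8591 = 6.94 nmi.

6.94 nmi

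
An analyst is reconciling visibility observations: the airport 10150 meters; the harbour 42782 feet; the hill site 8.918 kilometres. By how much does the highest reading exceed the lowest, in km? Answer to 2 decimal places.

the airport: 10150 m = 10.1500 km.
the harbour: 42782 ft = 13.0400 km.
Spread: 13.0400 − 8.9180 = 4.12 km.

4.12 km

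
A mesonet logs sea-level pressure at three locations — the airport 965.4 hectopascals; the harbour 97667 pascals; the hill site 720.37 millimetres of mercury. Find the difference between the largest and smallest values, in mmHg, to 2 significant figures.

the airport: 965.4 hPa = 724.11 mmHg.
the harbour: 97667 Pa = 732.56 mmHg.
Spread: 732.56 − 720.37 = 12 mmHg.

12 mmHg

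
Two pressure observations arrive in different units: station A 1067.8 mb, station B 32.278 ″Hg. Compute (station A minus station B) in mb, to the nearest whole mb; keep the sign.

-25 mb

station B: 32.278 inHg = 1093.06 mb.
Difference: 1067.80 − 1093.06 = -25 mb.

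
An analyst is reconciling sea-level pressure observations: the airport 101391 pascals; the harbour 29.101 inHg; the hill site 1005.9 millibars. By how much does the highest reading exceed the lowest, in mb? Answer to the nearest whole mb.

28 mb

the airport: 101391 Pa = 1013.91 mb.
the harbour: 29.101 inHg = 985.47 mb.
Spread: 1013.91 − 985.47 = 28 mb.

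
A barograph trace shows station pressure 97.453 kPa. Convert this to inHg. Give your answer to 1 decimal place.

28.8 inHg

1 kPa = 0.2953 inHg, so 97.453 × 0.2953 = 28.8 inHg.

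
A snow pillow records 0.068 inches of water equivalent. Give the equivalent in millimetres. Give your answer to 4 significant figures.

1 in = 25.4 mm, so 0.068 × 25.4 = 1.727 mm.

1.727 mm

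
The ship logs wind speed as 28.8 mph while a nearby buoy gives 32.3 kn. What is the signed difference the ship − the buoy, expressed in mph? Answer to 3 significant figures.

the buoy: 32.3 kt = 37.1702 mph.
Difference: 28.8000 − 37.1702 = -8.37 mph.

-8.37 mph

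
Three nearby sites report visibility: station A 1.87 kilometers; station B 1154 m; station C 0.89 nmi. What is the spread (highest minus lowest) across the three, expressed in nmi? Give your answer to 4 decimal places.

station A: 1.87 km = 1.009719 nmi.
station B: 1154 m = 0.623110 nmi.
Spread: 1.009719 − 0.623110 = 0.3866 nmi.

0.3866 nmi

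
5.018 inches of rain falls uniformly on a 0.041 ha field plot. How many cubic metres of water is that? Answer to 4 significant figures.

52.26 cubic metres

Depth: 5.018 in × 25.4 = 127.4572 mm.
Area: 0.041 ha = 410 m².
1 mm over 1 m² is 1 L, so volume = 127.4572 × 410 = 52257.452 L = 52.26 m³.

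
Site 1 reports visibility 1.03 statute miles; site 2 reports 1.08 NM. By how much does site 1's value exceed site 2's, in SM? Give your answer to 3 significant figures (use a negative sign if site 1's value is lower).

-0.213 SM

site 2: 1.08 nmi = 1.24284 SM.
Difference: 1.03000 − 1.24284 = -0.213 SM.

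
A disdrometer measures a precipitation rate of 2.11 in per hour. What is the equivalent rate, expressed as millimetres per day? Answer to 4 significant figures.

2.11 in/hour × 25.4 mm/in × 24 hour/day = 1286 mm/day.

1286 mm/day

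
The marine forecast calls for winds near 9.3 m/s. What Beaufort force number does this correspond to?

9.3 m/s lies in the Beaufort 5 band (fresh breeze, 8.0–10.7 m/s).

Beaufort force 5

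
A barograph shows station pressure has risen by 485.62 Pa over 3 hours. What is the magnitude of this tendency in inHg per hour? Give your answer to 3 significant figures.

0.0478 inHg per hour

485.62 Pa / 3 h × 0.0002953 inHg/Pa = 0.0478 inHg/h.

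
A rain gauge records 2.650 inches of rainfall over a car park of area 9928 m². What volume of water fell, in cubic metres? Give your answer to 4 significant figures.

668.3 cubic metres

Depth: 2.650 in × 25.4 = 67.31 mm.
1 mm over 1 m² is 1 L, so volume = 67.31 × 9928 = 668253.68 L = 668.3 m³.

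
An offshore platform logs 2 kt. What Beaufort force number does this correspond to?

2 kt lies in the Beaufort 1 band (light air, 1–3 kt).

Beaufort force 1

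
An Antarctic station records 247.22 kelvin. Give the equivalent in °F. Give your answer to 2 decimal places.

-14.67 °F

First to °C: -25.93 °C.
Then to °F: -14.67 °F.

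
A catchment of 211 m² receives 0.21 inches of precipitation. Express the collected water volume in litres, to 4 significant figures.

Depth: 0.21 in × 25.4 = 5.334 mm.
1 mm over 1 m² is 1 L, so volume = 5.334 × 211 = 1125.474 L ≈ 1125 L.

1125 litres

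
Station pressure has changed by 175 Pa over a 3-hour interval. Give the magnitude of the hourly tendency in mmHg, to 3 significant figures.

0.438 mmHg per hour

175 Pa / 3 h × 0.00750062 mmHg/Pa = 0.438 mmHg/h.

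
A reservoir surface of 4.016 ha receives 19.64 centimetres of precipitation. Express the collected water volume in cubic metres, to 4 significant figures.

Depth: 19.64 cm × 10 = 196.4 mm.
Area: 4.016 ha = 40160 m².
1 mm over 1 m² is 1 L, so volume = 196.4 × 40160 = 7887424 L = 7887 m³.

7887 cubic metres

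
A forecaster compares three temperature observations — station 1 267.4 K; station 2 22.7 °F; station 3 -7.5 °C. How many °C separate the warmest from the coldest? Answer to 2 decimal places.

2.33 °C

station 1: 267.4 K = -5.750 °C.
station 2: 22.7 °F = -5.167 °C.
Spread: (-5.167) − (-7.500) = 2.333 °C.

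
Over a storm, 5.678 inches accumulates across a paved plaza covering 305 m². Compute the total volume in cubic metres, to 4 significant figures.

43.99 cubic metres

Depth: 5.678 in × 25.4 = 144.2212 mm.
1 mm over 1 m² is 1 L, so volume = 144.2212 × 305 = 43987.466 L = 43.99 m³.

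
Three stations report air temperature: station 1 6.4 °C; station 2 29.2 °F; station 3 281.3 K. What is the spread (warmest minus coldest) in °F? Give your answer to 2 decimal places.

17.47 °F

station 2: 29.2 °F = -1.556 °C.
station 3: 281.3 K = 8.150 °C.
Spread: 8.150 − (-1.556) = 9.706 °C = 17.47 °F.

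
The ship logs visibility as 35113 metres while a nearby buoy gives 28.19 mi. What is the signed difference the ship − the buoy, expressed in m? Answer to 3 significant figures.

-10300 m

the buoy: 28.19 SM = 45367.41 m.
Difference: 35113.00 − 45367.41 = -10300 m.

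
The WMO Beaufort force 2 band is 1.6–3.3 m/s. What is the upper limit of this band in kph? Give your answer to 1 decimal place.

11.9 km/h

1.6–3.3 m/s × 3.6 = 5.8–11.9 km/h.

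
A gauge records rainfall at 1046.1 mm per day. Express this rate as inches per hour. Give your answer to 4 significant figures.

1.716 in/hour

1046.1 mm/day × 0.0393701 in/mm × 0.0416667 day/hour = 1.716 in/hour.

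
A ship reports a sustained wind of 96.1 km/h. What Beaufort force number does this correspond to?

Beaufort force 10

96.1 km/h = 26.7 m/s, which is Beaufort 10 (storm, 24.5–28.4 m/s).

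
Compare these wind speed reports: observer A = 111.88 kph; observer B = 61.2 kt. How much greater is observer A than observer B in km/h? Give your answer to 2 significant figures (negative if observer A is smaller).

observer B: 61.2 kt = 113.342 km/h.
Difference: 111.880 − 113.342 = -1.5 km/h.

-1.5 km/h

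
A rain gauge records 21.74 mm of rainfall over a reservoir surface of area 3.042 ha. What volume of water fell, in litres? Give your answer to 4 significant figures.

Area: 3.042 ha = 30420 m².
1 mm over 1 m² is 1 L, so volume = 21.74 × 30420 = 661330.8 L ≈ 661300 L.

661300 litres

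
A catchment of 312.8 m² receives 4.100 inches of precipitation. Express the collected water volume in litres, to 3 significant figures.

Depth: 4.100 in × 25.4 = 104.14 mm.
1 mm over 1 m² is 1 L, so volume = 104.14 × 312.8 = 32574.992 L ≈ 32600 L.

32600 litres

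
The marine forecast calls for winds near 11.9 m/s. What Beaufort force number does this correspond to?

Beaufort force 6

11.9 m/s lies in the Beaufort 6 band (strong breeze, 10.8–13.8 m/s).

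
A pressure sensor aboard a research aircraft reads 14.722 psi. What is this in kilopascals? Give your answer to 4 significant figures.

1 psi = 6.89476 kPa, so 14.722 × 6.89476 = 101.5 kPa.

101.5 kPa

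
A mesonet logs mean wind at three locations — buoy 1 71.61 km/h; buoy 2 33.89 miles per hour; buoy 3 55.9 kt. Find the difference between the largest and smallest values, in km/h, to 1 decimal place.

buoy 2: 33.89 mph = 54.541 km/h.
buoy 3: 55.9 kt = 103.527 km/h.
Spread: 103.527 − 54.541 = 49.0 km/h.

49.0 km/h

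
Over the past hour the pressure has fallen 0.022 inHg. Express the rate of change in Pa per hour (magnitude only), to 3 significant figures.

74.5 Pa per hour

0.022 inHg / 1 h × 3386.39 Pa/inHg = 74.5 Pa/h.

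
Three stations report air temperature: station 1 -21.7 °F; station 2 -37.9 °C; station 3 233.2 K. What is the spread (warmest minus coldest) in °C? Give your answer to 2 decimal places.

10.12 °C

station 1: -21.7 °F = -29.833 °C.
station 3: 233.2 K = -39.950 °C.
Spread: (-29.833) − (-39.950) = 10.117 °C.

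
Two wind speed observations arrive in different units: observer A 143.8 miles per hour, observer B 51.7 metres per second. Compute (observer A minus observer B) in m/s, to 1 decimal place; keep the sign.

observer A: 143.8 mph = 64.284 m/s.
Difference: 64.284 − 51.700 = 12.6 m/s.

12.6 m/s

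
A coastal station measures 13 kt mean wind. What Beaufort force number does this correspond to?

13 kt lies in the Beaufort 4 band (moderate breeze, 11–16 kt).

Beaufort force 4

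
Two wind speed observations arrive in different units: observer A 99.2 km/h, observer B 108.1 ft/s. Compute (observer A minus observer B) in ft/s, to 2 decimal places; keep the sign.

-17.69 ft/s

observer A: 99.2 km/h = 90.4054 ft/s.
Difference: 90.4054 − 108.1000 = -17.69 ft/s.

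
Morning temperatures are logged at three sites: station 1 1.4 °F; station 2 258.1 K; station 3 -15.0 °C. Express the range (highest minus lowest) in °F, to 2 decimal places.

3.60 °F

station 1: 1.4 °F = -17.000 °C.
station 2: 258.1 K = -15.050 °C.
Spread: (-15.000) − (-17.000) = 2.000 °C = 3.60 °F.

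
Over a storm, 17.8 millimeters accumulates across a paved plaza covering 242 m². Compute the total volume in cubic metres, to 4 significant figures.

1 mm over 1 m² is 1 L, so volume = 17.8 × 242 = 4307.6 L = 4.308 m³.

4.308 cubic metres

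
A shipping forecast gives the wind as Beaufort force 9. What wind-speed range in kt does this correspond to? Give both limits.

Beaufort 9 (strong gale) spans 41–47 knots.

41 to 47 kt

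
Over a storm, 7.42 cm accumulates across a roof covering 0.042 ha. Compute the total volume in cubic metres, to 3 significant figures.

31.2 cubic metres

Depth: 7.42 cm × 10 = 74.2 mm.
Area: 0.042 ha = 420 m².
1 mm over 1 m² is 1 L, so volume = 74.2 × 420 = 31164 L = 31.2 m³.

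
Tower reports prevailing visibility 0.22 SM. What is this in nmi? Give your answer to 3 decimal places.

0.191 nmi

1 SM = 0.868976 nmi, so 0.22 × 0.868976 = 0.191 nmi.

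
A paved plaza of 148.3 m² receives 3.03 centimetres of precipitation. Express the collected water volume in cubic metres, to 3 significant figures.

4.49 cubic metres

Depth: 3.03 cm × 10 = 30.3 mm.
1 mm over 1 m² is 1 L, so volume = 30.3 × 148.3 = 4493.49 L = 4.49 m³.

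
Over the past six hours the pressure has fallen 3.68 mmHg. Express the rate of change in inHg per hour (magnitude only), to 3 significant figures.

3.68 mmHg / 6 h × 0.0393701 inHg/mmHg = 0.0241 inHg/h.

0.0241 inHg per hour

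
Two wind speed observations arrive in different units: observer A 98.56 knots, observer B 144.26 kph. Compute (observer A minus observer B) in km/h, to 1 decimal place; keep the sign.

38.3 km/h

observer A: 98.56 kt = 182.533 km/h.
Difference: 182.533 − 144.260 = 38.3 km/h.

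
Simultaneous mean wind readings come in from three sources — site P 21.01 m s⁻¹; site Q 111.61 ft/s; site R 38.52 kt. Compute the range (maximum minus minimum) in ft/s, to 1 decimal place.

46.6 ft/s

site P: 21.01 m/s = 68.930 ft/s.
site R: 38.52 kt = 65.014 ft/s.
Spread: 111.610 − 65.014 = 46.6 ft/s.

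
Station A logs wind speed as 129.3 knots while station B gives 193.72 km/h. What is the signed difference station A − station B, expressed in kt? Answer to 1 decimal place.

station B: 193.72 km/h = 104.600 kt.
Difference: 129.300 − 104.600 = 24.7 kt.

24.7 kt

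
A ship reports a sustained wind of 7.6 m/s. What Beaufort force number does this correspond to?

7.6 m/s lies in the Beaufort 4 band (moderate breeze, 5.5–7.9 m/s).

Beaufort force 4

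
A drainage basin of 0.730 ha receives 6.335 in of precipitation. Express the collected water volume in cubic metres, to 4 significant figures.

1175 cubic metres

Depth: 6.335 in × 25.4 = 160.909 mm.
Area: 0.730 ha = 7300 m².
1 mm over 1 m² is 1 L, so volume = 160.909 × 7300 = 1174635.7 L = 1175 m³.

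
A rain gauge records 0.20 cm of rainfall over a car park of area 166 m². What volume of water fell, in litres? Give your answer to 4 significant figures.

Depth: 0.20 cm × 10 = 2 mm.
1 mm over 1 m² is 1 L, so volume = 2 × 166 = 332 L ≈ 332.0 L.

332.0 litres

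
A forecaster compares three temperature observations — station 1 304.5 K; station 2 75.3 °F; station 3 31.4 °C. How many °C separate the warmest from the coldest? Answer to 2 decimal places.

station 1: 304.5 K = 31.350 °C.
station 2: 75.3 °F = 24.056 °C.
Spread: 31.400 − 24.056 = 7.344 °C.

7.34 °C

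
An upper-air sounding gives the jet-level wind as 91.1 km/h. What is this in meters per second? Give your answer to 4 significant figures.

25.31 m/s

1 km/h = 0.277778 m/s, so 91.1 × 0.277778 = 25.31 m/s.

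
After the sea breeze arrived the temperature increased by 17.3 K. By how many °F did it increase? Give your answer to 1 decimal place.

For a temperature change the 32° offset cancels: Δ°F = 17.3 × 1.8 = 31.1 °F.

31.1 °F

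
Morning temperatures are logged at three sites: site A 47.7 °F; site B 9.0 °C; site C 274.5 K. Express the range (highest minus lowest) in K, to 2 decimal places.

7.65 K

site A: 47.7 °F = 8.722 °C.
site C: 274.5 K = 1.350 °C.
Spread: 9.000 − 1.350 = 7.650 °C.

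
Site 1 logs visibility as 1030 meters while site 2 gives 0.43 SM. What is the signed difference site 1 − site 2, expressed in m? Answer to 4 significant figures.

338.0 m

site 2: 0.43 SM = 692.018 m.
Difference: 1030.000 − 692.018 = 338.0 m.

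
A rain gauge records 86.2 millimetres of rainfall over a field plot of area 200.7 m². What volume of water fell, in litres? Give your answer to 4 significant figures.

1 mm over 1 m² is 1 L, so volume = 86.2 × 200.7 = 17300.34 L ≈ 17300 L.

17300 litres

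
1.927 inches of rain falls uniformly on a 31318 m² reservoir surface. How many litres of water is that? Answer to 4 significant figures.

Depth: 1.927 in × 25.4 = 48.9458 mm.
1 mm over 1 m² is 1 L, so volume = 48.9458 × 31318 = 1532884.6 L ≈ 1533000 L.

1533000 litres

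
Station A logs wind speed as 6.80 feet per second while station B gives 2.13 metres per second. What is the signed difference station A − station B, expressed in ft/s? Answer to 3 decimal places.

station B: 2.13 m/s = 6.98819 ft/s.
Difference: 6.80000 − 6.98819 = -0.188 ft/s.

-0.188 ft/s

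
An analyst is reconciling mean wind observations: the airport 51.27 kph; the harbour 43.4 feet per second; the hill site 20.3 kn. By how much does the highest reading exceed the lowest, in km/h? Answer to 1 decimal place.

the harbour: 43.4 ft/s = 47.622 km/h.
the hill site: 20.3 kt = 37.596 km/h.
Spread: 51.270 − 37.596 = 13.7 km/h.

13.7 km/h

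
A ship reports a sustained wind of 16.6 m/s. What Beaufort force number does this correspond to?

Beaufort force 7

16.6 m/s lies in the Beaufort 7 band (near gale, 13.9–17.1 m/s).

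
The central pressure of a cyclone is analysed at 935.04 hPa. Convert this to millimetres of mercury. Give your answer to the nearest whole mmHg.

701 mmHg

1 hPa = 0.750062 mmHg, so 935.04 × 0.750062 = 701 mmHg.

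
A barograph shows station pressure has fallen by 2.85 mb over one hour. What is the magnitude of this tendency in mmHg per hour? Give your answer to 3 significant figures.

2.85 mb / 1 h × 0.750062 mmHg/mb = 2.14 mmHg/h.

2.14 mmHg per hour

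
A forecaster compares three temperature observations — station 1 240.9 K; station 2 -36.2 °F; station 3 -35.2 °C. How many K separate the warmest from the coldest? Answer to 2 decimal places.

station 1: 240.9 K = -32.250 °C.
station 2: -36.2 °F = -37.889 °C.
Spread: (-32.250) − (-37.889) = 5.639 °C.

5.64 K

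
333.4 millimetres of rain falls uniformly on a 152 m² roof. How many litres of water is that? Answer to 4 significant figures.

50680 litres

1 mm over 1 m² is 1 L, so volume = 333.4 × 152 = 50676.8 L ≈ 50680 L.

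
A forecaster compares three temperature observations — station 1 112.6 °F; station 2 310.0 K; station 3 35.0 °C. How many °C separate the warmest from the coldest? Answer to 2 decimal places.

9.78 °C

station 1: 112.6 °F = 44.778 °C.
station 2: 310.0 K = 36.850 °C.
Spread: 44.778 − 35.000 = 9.778 °C.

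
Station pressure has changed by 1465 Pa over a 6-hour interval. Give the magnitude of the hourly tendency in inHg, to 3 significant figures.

1465 Pa / 6 h × 0.0002953 inHg/Pa = 0.0721 inHg/h.

0.0721 inHg per hour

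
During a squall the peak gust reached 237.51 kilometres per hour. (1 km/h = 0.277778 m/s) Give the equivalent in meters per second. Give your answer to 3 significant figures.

66.0 m/s

1 km/h = 0.277778 m/s, so 237.51 × 0.277778 = 66.0 m/s.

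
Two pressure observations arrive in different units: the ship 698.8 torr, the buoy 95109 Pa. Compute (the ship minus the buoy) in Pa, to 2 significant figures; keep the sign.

the ship: 698.8 mmHg = 93165.68 Pa.
Difference: 93165.68 − 95109.00 = -1900 Pa.

-1900 Pa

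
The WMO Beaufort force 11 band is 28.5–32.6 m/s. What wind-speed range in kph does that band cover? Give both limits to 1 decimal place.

102.6 to 117.4 km/h

28.5–32.6 m/s × 3.6 = 102.6–117.4 km/h.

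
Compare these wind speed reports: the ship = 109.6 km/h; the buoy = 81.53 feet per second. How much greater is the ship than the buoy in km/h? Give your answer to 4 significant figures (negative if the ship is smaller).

the buoy: 81.53 ft/s = 89.4612 km/h.
Difference: 109.6000 − 89.4612 = 20.14 km/h.

20.14 km/h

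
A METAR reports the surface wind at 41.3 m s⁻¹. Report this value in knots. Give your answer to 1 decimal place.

80.3 kt

1 m/s = 1.94384 kt, so 41.3 × 1.94384 = 80.3 kt.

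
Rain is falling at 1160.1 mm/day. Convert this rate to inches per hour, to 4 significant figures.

1.903 in/hour

1160.1 mm/day × 0.0393701 in/mm × 0.0416667 day/hour = 1.903 in/hour.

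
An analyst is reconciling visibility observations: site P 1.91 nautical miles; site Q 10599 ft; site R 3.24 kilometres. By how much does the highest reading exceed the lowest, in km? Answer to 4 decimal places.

site P: 1.91 nmi = 3.537320 km.
site Q: 10599 ft = 3.230575 km.
Spread: 3.537320 − 3.230575 = 0.3067 km.

0.3067 km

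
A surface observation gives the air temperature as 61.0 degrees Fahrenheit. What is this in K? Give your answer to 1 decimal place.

First to °C: 16.11 °C.
Then to K: 289.3 K.

289.3 K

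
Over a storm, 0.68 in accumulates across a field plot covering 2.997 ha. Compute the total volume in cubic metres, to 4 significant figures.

Depth: 0.68 in × 25.4 = 17.272 mm.
Area: 2.997 ha = 29970 m².
1 mm over 1 m² is 1 L, so volume = 17.272 × 29970 = 517641.84 L = 517.6 m³.

517.6 cubic metres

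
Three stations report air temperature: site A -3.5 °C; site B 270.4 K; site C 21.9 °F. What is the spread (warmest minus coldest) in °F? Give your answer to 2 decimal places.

site B: 270.4 K = -2.750 °C.
site C: 21.9 °F = -5.611 °C.
Spread: (-2.750) − (-5.611) = 2.861 °C = 5.15 °F.

5.15 °F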